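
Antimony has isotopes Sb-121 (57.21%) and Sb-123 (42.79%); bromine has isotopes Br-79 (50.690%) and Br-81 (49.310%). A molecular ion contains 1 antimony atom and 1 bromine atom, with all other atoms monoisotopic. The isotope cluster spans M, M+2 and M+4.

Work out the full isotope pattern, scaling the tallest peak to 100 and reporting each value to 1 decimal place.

Antimony pattern (n=1): 0.5721 : 0.4279
Bromine pattern (n=1): 0.5069 : 0.4931
Convolve the two distributions (both contribute in 2-u steps):
  M: 0.5721×0.5069 = 0.289997
  M+2: 0.5721×0.4931 + 0.4279×0.5069 = 0.499005
  M+4: 0.4279×0.4931 = 0.210997
Scale to base peak (0.499005) = 100: 58.1 : 100.0 : 42.3

58.1 : 100.0 : 42.3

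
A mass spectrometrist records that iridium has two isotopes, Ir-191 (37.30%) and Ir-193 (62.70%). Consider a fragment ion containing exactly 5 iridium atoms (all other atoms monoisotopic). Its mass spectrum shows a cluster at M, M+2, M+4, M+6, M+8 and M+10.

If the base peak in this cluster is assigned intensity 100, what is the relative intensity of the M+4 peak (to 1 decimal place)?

59.5

Term probabilities: M 0.0072, M+2 0.0607, M+4 0.2040, M+6 0.3429, M+8 0.2882, M+10 0.0969. Base peak = M+6.
P(M+6) = C(5,3) × 0.3730^2 × 0.6270^3 = 10 × 0.139129 × 0.24649188 = 0.342942 (base)
P(M+4) = C(5,2) × 0.3730^3 × 0.6270^2 = 10 × 0.05189512 × 0.393129 = 0.204015
Relative intensity = 0.204015 / 0.342942 × 100 = 59.5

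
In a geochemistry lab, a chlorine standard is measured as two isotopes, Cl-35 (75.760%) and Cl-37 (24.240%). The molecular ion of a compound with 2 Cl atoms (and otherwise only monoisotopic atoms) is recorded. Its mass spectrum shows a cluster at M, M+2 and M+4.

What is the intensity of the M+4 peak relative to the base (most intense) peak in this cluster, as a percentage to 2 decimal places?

10.24%

Binomial terms of (0.75760 + 0.24240)^2: M 0.5740, M+2 0.3673, M+4 0.0588 → M is the base peak.
P(M) = C(2,0) × 0.75760^2 × 0.24240^0 = 1 × 0.57395776 × 1.0000 = 0.573958 (base)
P(M+4) = C(2,2) × 0.75760^0 × 0.24240^2 = 1 × 1.0000 × 0.05875776 = 0.058758
Relative intensity = 0.058758 / 0.573958 × 100 = 10.24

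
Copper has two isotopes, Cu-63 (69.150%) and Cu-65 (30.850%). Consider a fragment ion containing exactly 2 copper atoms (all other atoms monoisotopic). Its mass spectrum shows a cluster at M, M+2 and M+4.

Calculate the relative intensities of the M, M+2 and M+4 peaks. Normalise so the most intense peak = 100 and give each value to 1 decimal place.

100.0 : 89.2 : 19.9

Each Cu atom is independently Cu-63 (p = 0.69150) or Cu-65 (q = 0.30850); the cluster is the binomial expansion (p + q)^2.
P(M) = 0.69150^2 = 0.478172
P(M+2) = 2 × 0.69150^1 × 0.30850^1 = 0.426656
P(M+4) = 0.30850^2 = 0.095172
The M peak is largest (0.478172); scaling to 100 gives 100.0 : 89.2 : 19.9.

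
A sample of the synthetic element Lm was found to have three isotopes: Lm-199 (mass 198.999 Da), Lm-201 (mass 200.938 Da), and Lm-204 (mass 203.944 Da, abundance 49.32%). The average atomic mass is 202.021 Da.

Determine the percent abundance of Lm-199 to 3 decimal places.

20.606%

Let x and y be the fractions of Lm-199 and Lm-201. Then x + y = 1 − 0.4932 = 0.5068 and 198.999x + 200.938y = 202.021 − 0.4932×203.944 = 101.4358192.
Substituting: 198.999x + 200.938(0.5068 − x) = 101.4358192
(198.999 − 200.938)x = -0.3995592  ⇒  x = 0.20606, y = 0.30074
Lm-199: 20.606%, Lm-201: 30.074%.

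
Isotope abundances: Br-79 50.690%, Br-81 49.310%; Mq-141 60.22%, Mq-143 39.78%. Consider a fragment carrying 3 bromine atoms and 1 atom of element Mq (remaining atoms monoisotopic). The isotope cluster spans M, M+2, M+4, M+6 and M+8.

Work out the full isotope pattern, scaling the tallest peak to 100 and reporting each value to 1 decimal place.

Bromine pattern (n=3): 0.13024674 : 0.3801026 : 0.36975457 : 0.11989609
Element Mq pattern (n=1): 0.6022 : 0.3978
Convolve the two distributions (both contribute in 2-u steps):
  M: 0.13024674×0.6022 = 0.078435
  M+2: 0.13024674×0.3978 + 0.3801026×0.6022 = 0.280710
  M+4: 0.3801026×0.3978 + 0.36975457×0.6022 = 0.373871
  M+6: 0.36975457×0.3978 + 0.11989609×0.6022 = 0.219290
  M+8: 0.11989609×0.3978 = 0.047695
Scale to base peak (0.373871) = 100: 21.0 : 75.1 : 100.0 : 58.7 : 12.8

21.0 : 75.1 : 100.0 : 58.7 : 12.8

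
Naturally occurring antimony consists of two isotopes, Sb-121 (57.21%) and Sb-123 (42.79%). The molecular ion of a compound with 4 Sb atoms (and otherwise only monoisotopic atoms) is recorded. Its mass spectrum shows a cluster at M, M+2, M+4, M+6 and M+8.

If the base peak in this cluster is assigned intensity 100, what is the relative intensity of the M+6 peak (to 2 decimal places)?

(0.5721 + 0.4279)^4 gives M 0.1071, M+2 0.3205, M+4 0.3596, M+6 0.1793, M+8 0.0335; the largest is M+4.
P(M+4) = C(4,2) × 0.5721^2 × 0.4279^2 = 6 × 0.32729841 × 0.18309841 = 0.359567 (base)
P(M+6) = C(4,3) × 0.5721^1 × 0.4279^3 = 4 × 0.5721 × 0.07834781 = 0.179291
Relative intensity = 0.179291 / 0.359567 × 100 = 49.86

49.86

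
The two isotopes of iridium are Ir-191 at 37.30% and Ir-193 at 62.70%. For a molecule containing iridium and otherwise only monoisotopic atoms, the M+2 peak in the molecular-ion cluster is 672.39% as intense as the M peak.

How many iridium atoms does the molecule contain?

4

The M+2/M ratio from n Ir atoms is n · q/p = n · 0.6270/0.3730.
n = 6.7239 × 0.3730/0.6270 = 4.00 ≈ 4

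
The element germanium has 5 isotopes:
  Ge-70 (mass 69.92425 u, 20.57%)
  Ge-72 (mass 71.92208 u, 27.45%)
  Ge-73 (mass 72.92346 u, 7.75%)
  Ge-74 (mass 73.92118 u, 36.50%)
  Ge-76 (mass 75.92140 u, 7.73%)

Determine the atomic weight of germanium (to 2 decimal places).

Ar = Σ fᵢ·mᵢ = 0.2057 × 69.92425 + 0.2745 × 71.92208 + 0.0775 × 72.92346 + 0.3650 × 73.92118 + 0.0773 × 75.92140
= 14.383418 + 19.742611 + 5.651568 + 26.981231 + 5.868724 = 72.627552 u

72.63 u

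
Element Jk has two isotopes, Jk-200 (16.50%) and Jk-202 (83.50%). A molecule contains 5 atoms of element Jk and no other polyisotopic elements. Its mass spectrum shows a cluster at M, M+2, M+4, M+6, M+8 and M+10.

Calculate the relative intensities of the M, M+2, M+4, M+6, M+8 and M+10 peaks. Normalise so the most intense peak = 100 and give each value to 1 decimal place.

0.0 : 0.8 : 7.7 : 39.0 : 98.8 : 100.0

The 5 Jk atoms are independent, so intensities follow the terms of (0.1650 + 0.8350)^5.
P(M) = 0.1650^5 = 0.000122
P(M+2) = 5 × 0.1650^4 × 0.8350^1 = 0.003095
P(M+4) = 10 × 0.1650^3 × 0.8350^2 = 0.031320
P(M+6) = 10 × 0.1650^2 × 0.8350^3 = 0.158499
P(M+8) = 5 × 0.1650^1 × 0.8350^4 = 0.401051
P(M+10) = 0.8350^5 = 0.405912
The M+10 peak is largest (0.405912); scaling to 100 gives 0.0 : 0.8 : 7.7 : 39.0 : 98.8 : 100.0.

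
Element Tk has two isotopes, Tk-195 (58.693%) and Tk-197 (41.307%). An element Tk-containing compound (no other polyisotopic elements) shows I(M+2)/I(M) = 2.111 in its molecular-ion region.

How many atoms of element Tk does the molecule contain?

The M+2/M ratio from n Tk atoms is n · q/p = n · 0.41307/0.58693.
n = 2.111 × 0.58693/0.41307 = 3.00 ≈ 3

3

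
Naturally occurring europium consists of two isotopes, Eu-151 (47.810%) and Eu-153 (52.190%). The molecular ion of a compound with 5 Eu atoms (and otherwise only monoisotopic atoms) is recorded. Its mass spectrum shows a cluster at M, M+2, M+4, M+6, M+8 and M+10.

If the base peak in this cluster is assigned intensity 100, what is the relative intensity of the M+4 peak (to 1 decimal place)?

91.6

(0.47810 + 0.52190)^5 gives M 0.0250, M+2 0.1363, M+4 0.2977, M+6 0.3249, M+8 0.1774, M+10 0.0387; the largest is M+6.
P(M+6) = C(5,3) × 0.47810^2 × 0.52190^3 = 10 × 0.22857961 × 0.14215492 = 0.324937 (base)
P(M+4) = C(5,2) × 0.47810^3 × 0.52190^2 = 10 × 0.10928391 × 0.27237961 = 0.297667
Relative intensity = 0.297667 / 0.324937 × 100 = 91.6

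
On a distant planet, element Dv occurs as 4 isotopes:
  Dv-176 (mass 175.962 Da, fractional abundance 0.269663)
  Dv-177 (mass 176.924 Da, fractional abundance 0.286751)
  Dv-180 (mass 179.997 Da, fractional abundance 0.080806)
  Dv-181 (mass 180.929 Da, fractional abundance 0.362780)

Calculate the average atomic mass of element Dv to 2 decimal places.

178.37 Da

Ar = Σ fᵢ·mᵢ = 0.269663 × 175.962 + 0.286751 × 176.924 + 0.080806 × 179.997 + 0.362780 × 180.929
= 47.4504 + 50.7331 + 14.5448 + 65.6374 = 178.3657 Da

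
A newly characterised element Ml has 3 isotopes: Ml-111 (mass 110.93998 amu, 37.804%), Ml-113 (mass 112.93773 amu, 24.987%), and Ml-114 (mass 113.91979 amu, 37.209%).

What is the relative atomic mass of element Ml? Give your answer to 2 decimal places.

The abundance-weighted mean is 0.37804 × 110.93998 + 0.24987 × 112.93773 + 0.37209 × 113.91979
= 41.939750 + 28.219751 + 42.388415 = 112.547916 amu

112.55 amu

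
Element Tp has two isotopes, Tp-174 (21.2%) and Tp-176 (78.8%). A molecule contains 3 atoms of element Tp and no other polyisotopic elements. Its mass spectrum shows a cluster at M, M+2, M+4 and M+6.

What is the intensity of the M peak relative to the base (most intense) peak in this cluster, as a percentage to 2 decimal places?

Binomial terms of (0.212 + 0.788)^3: M 0.0095, M+2 0.1062, M+4 0.3949, M+6 0.4893 → M+6 is the base peak.
P(M+6) = C(3,3) × 0.212^0 × 0.788^3 = 1 × 1.0000 × 0.48930387 = 0.489304 (base)
P(M) = C(3,0) × 0.212^3 × 0.788^0 = 1 × 0.00952813 × 1.0000 = 0.009528
Relative intensity = 0.009528 / 0.489304 × 100 = 1.95

1.95%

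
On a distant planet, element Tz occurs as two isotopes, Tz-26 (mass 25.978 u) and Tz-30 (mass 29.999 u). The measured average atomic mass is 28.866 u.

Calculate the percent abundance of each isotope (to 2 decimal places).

Let x be the fractional abundance of Tz-26; then Tz-30 has abundance 1 − x.
25.978·x + 29.999·(1 − x) = 28.866
(25.978 − 29.999)·x = 28.866 − 29.999
x = -1.133 / -4.021 = 0.28177 → 28.18% Tz-26, 71.82% Tz-30.

Tz-26: 28.18%, Tz-30: 71.82%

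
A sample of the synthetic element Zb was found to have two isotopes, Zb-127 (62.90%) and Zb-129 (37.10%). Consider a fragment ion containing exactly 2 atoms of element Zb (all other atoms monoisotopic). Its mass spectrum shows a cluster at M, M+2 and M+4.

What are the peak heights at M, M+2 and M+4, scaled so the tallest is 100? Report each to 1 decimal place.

Expanding (0.6290 + 0.3710)^2:
P(M) = 0.6290^2 = 0.395641
P(M+2) = 2 × 0.6290^1 × 0.3710^1 = 0.466718
P(M+4) = 0.3710^2 = 0.137641
The M+2 peak is largest (0.466718); scaling to 100 gives 84.8 : 100.0 : 29.5.

84.8 : 100.0 : 29.5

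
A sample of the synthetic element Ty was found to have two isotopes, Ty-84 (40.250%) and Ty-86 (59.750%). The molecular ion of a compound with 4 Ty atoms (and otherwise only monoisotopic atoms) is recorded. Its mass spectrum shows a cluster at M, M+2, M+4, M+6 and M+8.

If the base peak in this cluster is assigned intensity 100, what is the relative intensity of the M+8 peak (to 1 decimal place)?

Binomial terms of (0.40250 + 0.59750)^4: M 0.0262, M+2 0.1558, M+4 0.3470, M+6 0.3434, M+8 0.1275 → M+4 is the base peak.
P(M+4) = C(4,2) × 0.40250^2 × 0.59750^2 = 6 × 0.16200625 × 0.35700625 = 0.347023 (base)
P(M+8) = C(4,4) × 0.40250^0 × 0.59750^4 = 1 × 1.0000 × 0.12745346 = 0.127453
Relative intensity = 0.127453 / 0.347023 × 100 = 36.7

36.7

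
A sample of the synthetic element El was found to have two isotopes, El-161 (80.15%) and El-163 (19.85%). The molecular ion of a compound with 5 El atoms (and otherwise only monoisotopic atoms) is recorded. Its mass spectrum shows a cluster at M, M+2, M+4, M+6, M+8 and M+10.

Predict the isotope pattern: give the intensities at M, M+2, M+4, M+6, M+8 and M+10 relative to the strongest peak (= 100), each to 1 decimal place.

Expanding (0.8015 + 0.1985)^5:
P(M) = 0.8015^5 = 0.330764
P(M+2) = 5 × 0.8015^4 × 0.1985^1 = 0.409586
P(M+4) = 10 × 0.8015^3 × 0.1985^2 = 0.202876
P(M+6) = 10 × 0.8015^2 × 0.1985^3 = 0.050245
P(M+8) = 5 × 0.8015^1 × 0.1985^4 = 0.006222
P(M+10) = 0.1985^5 = 0.000308
The M+2 peak is largest (0.409586); scaling to 100 gives 80.8 : 100.0 : 49.5 : 12.3 : 1.5 : 0.1.

80.8 : 100.0 : 49.5 : 12.3 : 1.5 : 0.1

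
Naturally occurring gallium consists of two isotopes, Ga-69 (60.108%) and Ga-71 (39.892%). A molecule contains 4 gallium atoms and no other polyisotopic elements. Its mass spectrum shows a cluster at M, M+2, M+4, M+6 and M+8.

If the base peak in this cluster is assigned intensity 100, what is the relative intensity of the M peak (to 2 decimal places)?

37.67

Binomial terms of (0.60108 + 0.39892)^4: M 0.1305, M+2 0.3465, M+4 0.3450, M+6 0.1526, M+8 0.0253 → M+2 is the base peak.
P(M+2) = C(4,1) × 0.60108^3 × 0.39892^1 = 4 × 0.2171685 × 0.39892 = 0.346531 (base)
P(M) = C(4,0) × 0.60108^4 × 0.39892^0 = 1 × 0.13053564 × 1.0000 = 0.130536
Relative intensity = 0.130536 / 0.346531 × 100 = 37.67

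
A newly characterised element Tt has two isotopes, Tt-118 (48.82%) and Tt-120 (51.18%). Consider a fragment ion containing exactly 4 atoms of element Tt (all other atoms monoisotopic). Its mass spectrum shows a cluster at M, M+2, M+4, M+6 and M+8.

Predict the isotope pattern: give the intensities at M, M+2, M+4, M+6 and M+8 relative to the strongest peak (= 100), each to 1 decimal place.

15.2 : 63.6 : 100.0 : 69.9 : 18.3

The 4 Tt atoms are independent, so intensities follow the terms of (0.4882 + 0.5118)^4.
P(M) = 0.4882^4 = 0.056806
P(M+2) = 4 × 0.4882^3 × 0.5118^1 = 0.238206
P(M+4) = 6 × 0.4882^2 × 0.5118^2 = 0.374582
P(M+6) = 4 × 0.4882^1 × 0.5118^3 = 0.261793
P(M+8) = 0.5118^4 = 0.068612
The M+4 peak is largest (0.374582); scaling to 100 gives 15.2 : 63.6 : 100.0 : 69.9 : 18.3.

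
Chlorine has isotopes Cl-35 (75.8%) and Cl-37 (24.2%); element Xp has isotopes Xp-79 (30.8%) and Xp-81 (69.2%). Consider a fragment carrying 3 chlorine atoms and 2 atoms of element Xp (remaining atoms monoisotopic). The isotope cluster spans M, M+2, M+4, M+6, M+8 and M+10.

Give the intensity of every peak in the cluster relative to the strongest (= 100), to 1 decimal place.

10.4 : 56.4 : 100.0 : 64.6 : 17.5 : 1.7

Chlorine pattern (n=3): 0.43551951 : 0.41713346 : 0.13317454 : 0.01417249
Element Xp pattern (n=2): 0.094864 : 0.426272 : 0.478864
Convolve the two distributions (both contribute in 2-u steps):
  M: 0.43551951×0.094864 = 0.041315
  M+2: 0.43551951×0.426272 + 0.41713346×0.094864 = 0.225221
  M+4: 0.43551951×0.478864 + 0.41713346×0.426272 + 0.13317454×0.094864 = 0.399000
  M+6: 0.41713346×0.478864 + 0.13317454×0.426272 + 0.01417249×0.094864 = 0.257863
  M+8: 0.13317454×0.478864 + 0.01417249×0.426272 = 0.069814
  M+10: 0.01417249×0.478864 = 0.006787
Scale to base peak (0.399000) = 100: 10.4 : 56.4 : 100.0 : 64.6 : 17.5 : 1.7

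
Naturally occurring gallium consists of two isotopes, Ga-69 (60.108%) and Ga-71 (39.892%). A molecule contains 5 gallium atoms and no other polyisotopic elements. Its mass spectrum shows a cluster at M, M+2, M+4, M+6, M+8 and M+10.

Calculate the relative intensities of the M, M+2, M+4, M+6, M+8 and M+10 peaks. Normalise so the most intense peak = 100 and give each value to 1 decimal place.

22.7 : 75.3 : 100.0 : 66.4 : 22.0 : 2.9

The 5 Ga atoms are independent, so intensities follow the terms of (0.60108 + 0.39892)^5.
P(M) = 0.60108^5 = 0.078462
P(M+2) = 5 × 0.60108^4 × 0.39892^1 = 0.260366
P(M+4) = 10 × 0.60108^3 × 0.39892^2 = 0.345596
P(M+6) = 10 × 0.60108^2 × 0.39892^3 = 0.229362
P(M+8) = 5 × 0.60108^1 × 0.39892^4 = 0.076111
P(M+10) = 0.39892^5 = 0.010103
The M+4 peak is largest (0.345596); scaling to 100 gives 22.7 : 75.3 : 100.0 : 66.4 : 22.0 : 2.9.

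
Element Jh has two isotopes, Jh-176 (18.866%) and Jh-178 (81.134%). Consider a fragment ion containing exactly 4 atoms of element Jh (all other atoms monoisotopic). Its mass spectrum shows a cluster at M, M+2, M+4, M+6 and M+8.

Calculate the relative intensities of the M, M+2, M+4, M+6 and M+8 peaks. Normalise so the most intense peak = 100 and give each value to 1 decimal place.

0.3 : 5.0 : 32.4 : 93.0 : 100.0

Each Jh atom is independently Jh-176 (p = 0.18866) or Jh-178 (q = 0.81134); the cluster is the binomial expansion (p + q)^4.
P(M) = 0.18866^4 = 0.001267
P(M+2) = 4 × 0.18866^3 × 0.81134^1 = 0.021792
P(M+4) = 6 × 0.18866^2 × 0.81134^2 = 0.140578
P(M+6) = 4 × 0.18866^1 × 0.81134^3 = 0.403040
P(M+8) = 0.81134^4 = 0.433323
The M+8 peak is largest (0.433323); scaling to 100 gives 0.3 : 5.0 : 32.4 : 93.0 : 100.0.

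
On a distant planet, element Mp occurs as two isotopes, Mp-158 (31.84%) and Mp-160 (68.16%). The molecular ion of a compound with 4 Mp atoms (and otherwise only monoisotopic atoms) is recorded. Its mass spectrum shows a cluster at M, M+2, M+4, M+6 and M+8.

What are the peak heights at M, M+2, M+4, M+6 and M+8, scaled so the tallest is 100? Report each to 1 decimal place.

The 4 Mp atoms are independent, so intensities follow the terms of (0.3184 + 0.6816)^4.
P(M) = 0.3184^4 = 0.010278
P(M+2) = 4 × 0.3184^3 × 0.6816^1 = 0.088005
P(M+4) = 6 × 0.3184^2 × 0.6816^2 = 0.282590
P(M+6) = 4 × 0.3184^1 × 0.6816^3 = 0.403294
P(M+8) = 0.6816^4 = 0.215833
The M+6 peak is largest (0.403294); scaling to 100 gives 2.5 : 21.8 : 70.1 : 100.0 : 53.5.

2.5 : 21.8 : 70.1 : 100.0 : 53.5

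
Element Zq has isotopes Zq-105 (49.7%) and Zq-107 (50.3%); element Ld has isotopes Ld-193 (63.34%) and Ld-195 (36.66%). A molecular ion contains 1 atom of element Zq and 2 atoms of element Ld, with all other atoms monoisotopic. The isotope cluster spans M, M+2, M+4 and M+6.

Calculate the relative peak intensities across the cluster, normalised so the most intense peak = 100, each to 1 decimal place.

46.1 : 100.0 : 69.4 : 15.6

Element Zq pattern (n=1): 0.4970 : 0.5030
Element Ld pattern (n=2): 0.40119556 : 0.46440888 : 0.13439556
Convolve the two distributions (both contribute in 2-u steps):
  M: 0.4970×0.40119556 = 0.199394
  M+2: 0.4970×0.46440888 + 0.5030×0.40119556 = 0.432613
  M+4: 0.4970×0.13439556 + 0.5030×0.46440888 = 0.300392
  M+6: 0.5030×0.13439556 = 0.067601
Scale to base peak (0.432613) = 100: 46.1 : 100.0 : 69.4 : 15.6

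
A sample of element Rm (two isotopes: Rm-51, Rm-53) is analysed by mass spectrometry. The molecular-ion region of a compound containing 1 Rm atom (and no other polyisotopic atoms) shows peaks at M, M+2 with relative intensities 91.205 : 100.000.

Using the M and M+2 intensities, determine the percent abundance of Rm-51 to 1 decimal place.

47.7%

If p is the fraction of Rm that is Rm-51, then I(M+2)/I(M) = [C(1,1)·p^0·(1−p)] / p^1 = 1·(1−p)/p = 100.000/91.205 = 1.0964
(1−p)/p = 1.0964/1 = 1.0964  ⇒  p = 1/(1 + 1.0964) = 0.4770
Rm-51: 47.7%, Rm-53: 52.3%.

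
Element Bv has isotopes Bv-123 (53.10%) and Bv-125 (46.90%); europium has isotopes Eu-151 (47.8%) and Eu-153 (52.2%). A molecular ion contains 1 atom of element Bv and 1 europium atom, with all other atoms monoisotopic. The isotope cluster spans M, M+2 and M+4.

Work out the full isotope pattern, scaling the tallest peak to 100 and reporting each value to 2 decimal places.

50.63 : 100.00 : 48.83

Element Bv pattern (n=1): 0.5310 : 0.4690
Europium pattern (n=1): 0.4780 : 0.5220
Convolve the two distributions (both contribute in 2-u steps):
  M: 0.5310×0.4780 = 0.253818
  M+2: 0.5310×0.5220 + 0.4690×0.4780 = 0.501364
  M+4: 0.4690×0.5220 = 0.244818
Scale to base peak (0.501364) = 100: 50.63 : 100.00 : 48.83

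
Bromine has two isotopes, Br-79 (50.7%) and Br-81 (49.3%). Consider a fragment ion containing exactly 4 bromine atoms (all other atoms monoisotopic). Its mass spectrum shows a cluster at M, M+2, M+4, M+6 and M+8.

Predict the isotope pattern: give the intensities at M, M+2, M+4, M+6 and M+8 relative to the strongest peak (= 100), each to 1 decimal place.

Each Br atom is independently Br-79 (p = 0.507) or Br-81 (q = 0.493); the cluster is the binomial expansion (p + q)^4.
P(M) = 0.507^4 = 0.066074
P(M+2) = 4 × 0.507^3 × 0.493^1 = 0.256999
P(M+4) = 6 × 0.507^2 × 0.493^2 = 0.374853
P(M+6) = 4 × 0.507^1 × 0.493^3 = 0.243001
P(M+8) = 0.493^4 = 0.059073
The M+4 peak is largest (0.374853); scaling to 100 gives 17.6 : 68.6 : 100.0 : 64.8 : 15.8.

17.6 : 68.6 : 100.0 : 64.8 : 15.8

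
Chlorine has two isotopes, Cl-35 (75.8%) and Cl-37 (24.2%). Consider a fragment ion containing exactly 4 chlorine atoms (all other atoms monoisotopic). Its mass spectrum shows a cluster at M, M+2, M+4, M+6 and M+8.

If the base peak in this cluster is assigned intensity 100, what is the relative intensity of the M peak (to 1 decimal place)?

78.3

Binomial terms of (0.758 + 0.242)^4: M 0.3301, M+2 0.4216, M+4 0.2019, M+6 0.0430, M+8 0.0034 → M+2 is the base peak.
P(M+2) = C(4,1) × 0.758^3 × 0.242^1 = 4 × 0.43551951 × 0.2420 = 0.421583 (base)
P(M) = C(4,0) × 0.758^4 × 0.242^0 = 1 × 0.33012379 × 1.0000 = 0.330124
Relative intensity = 0.330124 / 0.421583 × 100 = 78.3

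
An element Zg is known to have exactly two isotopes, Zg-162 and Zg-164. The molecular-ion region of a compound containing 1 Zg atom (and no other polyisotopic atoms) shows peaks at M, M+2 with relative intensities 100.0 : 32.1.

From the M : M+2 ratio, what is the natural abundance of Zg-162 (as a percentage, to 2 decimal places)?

Write p for the Zg-162 fraction. I(M+2)/I(M) = [C(1,1)·p^0·(1−p)] / p^1 = 1·(1−p)/p = 32.1/100.0 = 0.3210
(1−p)/p = 0.3210/1 = 0.3210  ⇒  p = 1/(1 + 0.3210) = 0.7570
Zg-162: 75.70%, Zg-164: 24.30%.

75.70%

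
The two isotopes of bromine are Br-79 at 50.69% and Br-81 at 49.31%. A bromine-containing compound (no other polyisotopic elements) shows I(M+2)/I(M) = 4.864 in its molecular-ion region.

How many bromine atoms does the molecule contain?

5

The M+2/M ratio from n Br atoms is n · q/p = n · 0.4931/0.5069.
n = 4.864 × 0.5069/0.4931 = 5.00 ≈ 5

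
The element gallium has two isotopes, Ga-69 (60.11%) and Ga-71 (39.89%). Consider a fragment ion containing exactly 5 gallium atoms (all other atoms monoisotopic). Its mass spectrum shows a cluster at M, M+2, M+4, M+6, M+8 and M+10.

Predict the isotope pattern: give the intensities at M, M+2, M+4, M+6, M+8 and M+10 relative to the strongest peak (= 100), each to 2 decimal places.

Expanding (0.6011 + 0.3989)^5:
P(M) = 0.6011^5 = 0.078475
P(M+2) = 5 × 0.6011^4 × 0.3989^1 = 0.260388
P(M+4) = 10 × 0.6011^3 × 0.3989^2 = 0.345596
P(M+6) = 10 × 0.6011^2 × 0.3989^3 = 0.229343
P(M+8) = 5 × 0.6011^1 × 0.3989^4 = 0.076098
P(M+10) = 0.3989^5 = 0.010100
The M+4 peak is largest (0.345596); scaling to 100 gives 22.71 : 75.34 : 100.00 : 66.36 : 22.02 : 2.92.

22.71 : 75.34 : 100.00 : 66.36 : 22.02 : 2.92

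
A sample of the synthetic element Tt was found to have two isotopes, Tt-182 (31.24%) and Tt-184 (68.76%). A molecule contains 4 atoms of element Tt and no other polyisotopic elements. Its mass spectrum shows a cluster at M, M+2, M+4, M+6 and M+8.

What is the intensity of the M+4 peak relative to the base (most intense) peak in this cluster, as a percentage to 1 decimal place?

68.2%

Binomial terms of (0.3124 + 0.6876)^4: M 0.0095, M+2 0.0839, M+4 0.2769, M+6 0.4062, M+8 0.2235 → M+6 is the base peak.
P(M+6) = C(4,3) × 0.3124^1 × 0.6876^3 = 4 × 0.3124 × 0.32509299 = 0.406236 (base)
P(M+4) = C(4,2) × 0.3124^2 × 0.6876^2 = 6 × 0.09759376 × 0.47279376 = 0.276850
Relative intensity = 0.276850 / 0.406236 × 100 = 68.2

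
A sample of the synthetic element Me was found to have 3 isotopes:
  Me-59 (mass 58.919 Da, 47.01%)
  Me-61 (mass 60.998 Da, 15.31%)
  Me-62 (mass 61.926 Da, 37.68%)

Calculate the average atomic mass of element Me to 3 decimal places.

60.370 Da

The abundance-weighted mean is 0.4701 × 58.919 + 0.1531 × 60.998 + 0.3768 × 61.926
= 27.6978 + 9.3388 + 23.3337 = 60.3703 Da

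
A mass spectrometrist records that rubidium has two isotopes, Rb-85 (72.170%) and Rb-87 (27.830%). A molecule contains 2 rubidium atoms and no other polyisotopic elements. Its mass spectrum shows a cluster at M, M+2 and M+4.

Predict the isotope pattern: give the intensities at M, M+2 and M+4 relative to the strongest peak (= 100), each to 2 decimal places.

The 2 Rb atoms are independent, so intensities follow the terms of (0.72170 + 0.27830)^2.
P(M) = 0.72170^2 = 0.520851
P(M+2) = 2 × 0.72170^1 × 0.27830^1 = 0.401698
P(M+4) = 0.27830^2 = 0.077451
The M peak is largest (0.520851); scaling to 100 gives 100.00 : 77.12 : 14.87.

100.00 : 77.12 : 14.87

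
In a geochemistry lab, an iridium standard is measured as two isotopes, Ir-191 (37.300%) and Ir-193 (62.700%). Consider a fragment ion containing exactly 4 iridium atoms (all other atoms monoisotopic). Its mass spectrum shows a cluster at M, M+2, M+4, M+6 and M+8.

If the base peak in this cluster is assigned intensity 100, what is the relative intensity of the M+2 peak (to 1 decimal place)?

Term probabilities: M 0.0194, M+2 0.1302, M+4 0.3282, M+6 0.3678, M+8 0.1546. Base peak = M+6.
P(M+6) = C(4,3) × 0.37300^1 × 0.62700^3 = 4 × 0.3730 × 0.24649188 = 0.367766 (base)
P(M+2) = C(4,1) × 0.37300^3 × 0.62700^1 = 4 × 0.05189512 × 0.6270 = 0.130153
Relative intensity = 0.130153 / 0.367766 × 100 = 35.4

35.4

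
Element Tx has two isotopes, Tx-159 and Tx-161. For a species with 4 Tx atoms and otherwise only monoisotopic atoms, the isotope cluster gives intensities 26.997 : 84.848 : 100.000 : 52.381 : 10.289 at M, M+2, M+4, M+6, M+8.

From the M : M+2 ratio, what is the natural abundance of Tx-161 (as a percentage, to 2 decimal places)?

Write p for the Tx-159 fraction. I(M+2)/I(M) = [C(4,1)·p^3·(1−p)] / p^4 = 4·(1−p)/p = 84.848/26.997 = 3.1429
(1−p)/p = 3.1429/4 = 0.7857  ⇒  p = 1/(1 + 0.7857) = 0.5600
Tx-159: 56.00%, Tx-161: 44.00%.

44.00%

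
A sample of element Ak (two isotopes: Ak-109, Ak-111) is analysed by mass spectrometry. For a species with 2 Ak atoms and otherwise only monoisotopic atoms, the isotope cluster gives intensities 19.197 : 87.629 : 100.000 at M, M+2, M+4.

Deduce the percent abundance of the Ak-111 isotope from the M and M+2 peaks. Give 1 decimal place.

69.5%

Let p = fractional abundance of Ak-109. I(M+2)/I(M) = [C(2,1)·p^1·(1−p)] / p^2 = 2·(1−p)/p = 87.629/19.197 = 4.5647
(1−p)/p = 4.5647/2 = 2.2824  ⇒  p = 1/(1 + 2.2824) = 0.3047
Ak-109: 30.5%, Ak-111: 69.5%.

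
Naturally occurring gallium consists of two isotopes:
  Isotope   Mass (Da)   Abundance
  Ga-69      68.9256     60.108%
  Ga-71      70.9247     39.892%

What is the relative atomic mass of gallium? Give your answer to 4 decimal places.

69.7231 Da

The abundance-weighted mean is 0.60108 × 68.9256 + 0.39892 × 70.9247
= 41.42980 + 28.29328 = 69.72308 Da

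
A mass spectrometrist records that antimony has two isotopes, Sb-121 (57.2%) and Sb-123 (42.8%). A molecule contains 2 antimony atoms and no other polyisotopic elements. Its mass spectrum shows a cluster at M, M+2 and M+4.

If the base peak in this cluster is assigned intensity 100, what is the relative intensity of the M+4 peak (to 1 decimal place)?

37.4

Term probabilities: M 0.3272, M+2 0.4896, M+4 0.1832. Base peak = M+2.
P(M+2) = C(2,1) × 0.572^1 × 0.428^1 = 2 × 0.5720 × 0.4280 = 0.489632 (base)
P(M+4) = C(2,2) × 0.572^0 × 0.428^2 = 1 × 1.0000 × 0.183184 = 0.183184
Relative intensity = 0.183184 / 0.489632 × 100 = 37.4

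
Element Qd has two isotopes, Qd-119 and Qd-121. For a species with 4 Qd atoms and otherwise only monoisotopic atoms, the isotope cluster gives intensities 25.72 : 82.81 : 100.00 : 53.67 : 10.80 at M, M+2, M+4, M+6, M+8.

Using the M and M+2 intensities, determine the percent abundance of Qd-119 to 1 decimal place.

55.4%

Write p for the Qd-119 fraction. I(M+2)/I(M) = [C(4,1)·p^3·(1−p)] / p^4 = 4·(1−p)/p = 82.81/25.72 = 3.2197
(1−p)/p = 3.2197/4 = 0.8049  ⇒  p = 1/(1 + 0.8049) = 0.5540
Qd-119: 55.4%, Qd-121: 44.6%.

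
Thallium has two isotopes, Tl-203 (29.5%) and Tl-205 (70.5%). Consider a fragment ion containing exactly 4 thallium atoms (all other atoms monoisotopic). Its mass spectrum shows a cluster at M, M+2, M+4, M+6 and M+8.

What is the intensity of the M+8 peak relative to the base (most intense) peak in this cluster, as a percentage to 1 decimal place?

(0.295 + 0.705)^4 gives M 0.0076, M+2 0.0724, M+4 0.2595, M+6 0.4135, M+8 0.2470; the largest is M+6.
P(M+6) = C(4,3) × 0.295^1 × 0.705^3 = 4 × 0.2950 × 0.35040263 = 0.413475 (base)
P(M+8) = C(4,4) × 0.295^0 × 0.705^4 = 1 × 1.0000 × 0.24703385 = 0.247034
Relative intensity = 0.247034 / 0.413475 × 100 = 59.7

59.7%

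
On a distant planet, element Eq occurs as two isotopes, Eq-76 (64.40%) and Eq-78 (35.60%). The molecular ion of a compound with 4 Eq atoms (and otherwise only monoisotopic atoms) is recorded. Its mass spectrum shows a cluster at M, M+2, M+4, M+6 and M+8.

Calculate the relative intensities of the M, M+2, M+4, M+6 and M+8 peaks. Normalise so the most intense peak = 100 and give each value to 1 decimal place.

Each Eq atom is independently Eq-76 (p = 0.6440) or Eq-78 (q = 0.3560); the cluster is the binomial expansion (p + q)^4.
P(M) = 0.6440^4 = 0.172006
P(M+2) = 4 × 0.6440^3 × 0.3560^1 = 0.380336
P(M+4) = 6 × 0.6440^2 × 0.3560^2 = 0.315372
P(M+6) = 4 × 0.6440^1 × 0.3560^3 = 0.116224
P(M+8) = 0.3560^4 = 0.016062
The M+2 peak is largest (0.380336); scaling to 100 gives 45.2 : 100.0 : 82.9 : 30.6 : 4.2.

45.2 : 100.0 : 82.9 : 30.6 : 4.2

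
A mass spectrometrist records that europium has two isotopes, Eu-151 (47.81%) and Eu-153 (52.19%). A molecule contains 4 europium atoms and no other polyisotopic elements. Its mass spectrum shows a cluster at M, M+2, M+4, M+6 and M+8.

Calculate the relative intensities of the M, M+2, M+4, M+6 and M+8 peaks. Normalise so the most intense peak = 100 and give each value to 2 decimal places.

The 4 Eu atoms are independent, so intensities follow the terms of (0.4781 + 0.5219)^4.
P(M) = 0.4781^4 = 0.052249
P(M+2) = 4 × 0.4781^3 × 0.5219^1 = 0.228141
P(M+4) = 6 × 0.4781^2 × 0.5219^2 = 0.373563
P(M+6) = 4 × 0.4781^1 × 0.5219^3 = 0.271857
P(M+8) = 0.5219^4 = 0.074191
The M+4 peak is largest (0.373563); scaling to 100 gives 13.99 : 61.07 : 100.00 : 72.77 : 19.86.

13.99 : 61.07 : 100.00 : 72.77 : 19.86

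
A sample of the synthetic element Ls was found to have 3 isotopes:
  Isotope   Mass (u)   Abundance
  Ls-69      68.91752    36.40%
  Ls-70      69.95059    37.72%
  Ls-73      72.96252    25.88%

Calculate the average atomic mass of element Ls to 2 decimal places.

Weight each isotope mass by its fractional abundance: 0.3640 × 68.91752 + 0.3772 × 69.95059 + 0.2588 × 72.96252
= 25.085977 + 26.385363 + 18.882700 = 70.354040 u

70.35 u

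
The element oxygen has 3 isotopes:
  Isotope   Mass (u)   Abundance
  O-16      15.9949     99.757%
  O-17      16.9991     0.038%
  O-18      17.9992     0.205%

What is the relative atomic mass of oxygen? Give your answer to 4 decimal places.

15.9994 u

The abundance-weighted mean is 0.99757 × 15.9949 + 0.00038 × 16.9991 + 0.00205 × 17.9992
= 15.95603 + 0.00646 + 0.03690 = 15.99939 u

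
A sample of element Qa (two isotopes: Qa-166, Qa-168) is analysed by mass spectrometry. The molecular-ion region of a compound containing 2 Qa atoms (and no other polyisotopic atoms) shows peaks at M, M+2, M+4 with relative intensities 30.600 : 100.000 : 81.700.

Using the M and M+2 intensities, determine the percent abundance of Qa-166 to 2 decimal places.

37.97%

If p is the fraction of Qa that is Qa-166, then I(M+2)/I(M) = [C(2,1)·p^1·(1−p)] / p^2 = 2·(1−p)/p = 100.000/30.600 = 3.2680
(1−p)/p = 3.2680/2 = 1.6340  ⇒  p = 1/(1 + 1.6340) = 0.3797
Qa-166: 37.97%, Qa-168: 62.03%.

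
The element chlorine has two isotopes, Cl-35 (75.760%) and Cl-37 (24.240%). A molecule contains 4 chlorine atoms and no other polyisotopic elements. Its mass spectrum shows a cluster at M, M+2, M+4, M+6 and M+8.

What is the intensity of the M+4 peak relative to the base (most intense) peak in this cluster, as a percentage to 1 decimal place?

48.0%

Binomial terms of (0.75760 + 0.24240)^4: M 0.3294, M+2 0.4216, M+4 0.2023, M+6 0.0432, M+8 0.0035 → M+2 is the base peak.
P(M+2) = C(4,1) × 0.75760^3 × 0.24240^1 = 4 × 0.4348304 × 0.2424 = 0.421612 (base)
P(M+4) = C(4,2) × 0.75760^2 × 0.24240^2 = 6 × 0.57395776 × 0.05875776 = 0.202347
Relative intensity = 0.202347 / 0.421612 × 100 = 48.0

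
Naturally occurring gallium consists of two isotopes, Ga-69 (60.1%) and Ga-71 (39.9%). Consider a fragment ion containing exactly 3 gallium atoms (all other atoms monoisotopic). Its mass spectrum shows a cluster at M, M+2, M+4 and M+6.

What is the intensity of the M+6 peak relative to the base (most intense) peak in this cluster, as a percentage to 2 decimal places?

Binomial terms of (0.601 + 0.399)^3: M 0.2171, M+2 0.4324, M+4 0.2870, M+6 0.0635 → M+2 is the base peak.
P(M+2) = C(3,1) × 0.601^2 × 0.399^1 = 3 × 0.361201 × 0.3990 = 0.432358 (base)
P(M+6) = C(3,3) × 0.601^0 × 0.399^3 = 1 × 1.0000 × 0.0635212 = 0.063521
Relative intensity = 0.063521 / 0.432358 × 100 = 14.69

14.69%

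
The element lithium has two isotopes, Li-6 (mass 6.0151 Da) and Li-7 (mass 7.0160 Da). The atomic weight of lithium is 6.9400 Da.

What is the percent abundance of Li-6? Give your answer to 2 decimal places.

7.59%

With x = fraction of Li-6 (so Li-7 is 1 − x):
6.0151·x + 7.0160·(1 − x) = 6.9400
(6.0151 − 7.0160)·x = 6.9400 − 7.0160
x = -0.0760 / -1.0009 = 0.07593 → 7.59% Li-6, 92.41% Li-7.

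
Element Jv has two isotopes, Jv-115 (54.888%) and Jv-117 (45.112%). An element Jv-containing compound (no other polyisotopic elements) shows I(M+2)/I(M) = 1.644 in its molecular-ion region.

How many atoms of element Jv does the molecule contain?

2

With n Jv atoms, P(M+2)/P(M) = C(n,1)·p^(n−1)q / p^n = n·q/p = n · 0.45112/0.54888.
n = 1.644 × 0.54888/0.45112 = 2.00 ≈ 2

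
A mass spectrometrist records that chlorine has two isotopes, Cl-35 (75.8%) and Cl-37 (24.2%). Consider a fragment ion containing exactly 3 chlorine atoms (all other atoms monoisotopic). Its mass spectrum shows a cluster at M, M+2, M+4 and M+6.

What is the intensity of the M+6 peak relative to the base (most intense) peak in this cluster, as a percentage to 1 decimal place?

Term probabilities: M 0.4355, M+2 0.4171, M+4 0.1332, M+6 0.0142. Base peak = M.
P(M) = C(3,0) × 0.758^3 × 0.242^0 = 1 × 0.43551951 × 1.0000 = 0.435520 (base)
P(M+6) = C(3,3) × 0.758^0 × 0.242^3 = 1 × 1.0000 × 0.01417249 = 0.014172
Relative intensity = 0.014172 / 0.435520 × 100 = 3.3

3.3%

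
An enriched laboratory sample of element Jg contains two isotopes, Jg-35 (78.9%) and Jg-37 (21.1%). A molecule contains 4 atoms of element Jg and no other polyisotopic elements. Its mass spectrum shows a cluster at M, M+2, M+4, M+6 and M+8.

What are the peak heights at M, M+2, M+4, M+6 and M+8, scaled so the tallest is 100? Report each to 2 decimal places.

93.48 : 100.00 : 40.11 : 7.15 : 0.48

Each Jg atom is independently Jg-35 (p = 0.789) or Jg-37 (q = 0.211); the cluster is the binomial expansion (p + q)^4.
P(M) = 0.789^4 = 0.387532
P(M+2) = 4 × 0.789^3 × 0.211^1 = 0.414547
P(M+4) = 6 × 0.789^2 × 0.211^2 = 0.166292
P(M+6) = 4 × 0.789^1 × 0.211^3 = 0.029647
P(M+8) = 0.211^4 = 0.001982
The M+2 peak is largest (0.414547); scaling to 100 gives 93.48 : 100.00 : 40.11 : 7.15 : 0.48.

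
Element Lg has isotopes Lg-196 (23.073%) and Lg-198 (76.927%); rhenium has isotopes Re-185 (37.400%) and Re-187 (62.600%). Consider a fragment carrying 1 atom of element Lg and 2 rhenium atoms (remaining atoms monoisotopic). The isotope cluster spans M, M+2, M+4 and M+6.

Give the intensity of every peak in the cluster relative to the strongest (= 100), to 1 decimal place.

Element Lg pattern (n=1): 0.23073 : 0.76927
Rhenium pattern (n=2): 0.139876 : 0.468248 : 0.391876
Convolve the two distributions (both contribute in 2-u steps):
  M: 0.23073×0.139876 = 0.032274
  M+2: 0.23073×0.468248 + 0.76927×0.139876 = 0.215641
  M+4: 0.23073×0.391876 + 0.76927×0.468248 = 0.450627
  M+6: 0.76927×0.391876 = 0.301458
Scale to base peak (0.450627) = 100: 7.2 : 47.9 : 100.0 : 66.9

7.2 : 47.9 : 100.0 : 66.9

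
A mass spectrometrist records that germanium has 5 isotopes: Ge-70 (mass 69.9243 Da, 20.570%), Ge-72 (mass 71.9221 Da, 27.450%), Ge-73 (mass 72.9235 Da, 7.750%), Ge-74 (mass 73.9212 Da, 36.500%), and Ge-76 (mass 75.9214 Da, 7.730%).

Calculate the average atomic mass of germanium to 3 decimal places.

72.628 Da

Ar = Σ fᵢ·mᵢ = 0.20570 × 69.9243 + 0.27450 × 71.9221 + 0.07750 × 72.9235 + 0.36500 × 73.9212 + 0.07730 × 75.9214
= 14.38343 + 19.74262 + 5.65157 + 26.98124 + 5.86872 = 72.62758 Da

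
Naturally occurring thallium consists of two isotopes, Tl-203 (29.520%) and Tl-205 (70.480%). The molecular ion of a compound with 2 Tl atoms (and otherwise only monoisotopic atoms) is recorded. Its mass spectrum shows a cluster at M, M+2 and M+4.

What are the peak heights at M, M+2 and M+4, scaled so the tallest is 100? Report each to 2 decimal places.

Expanding (0.29520 + 0.70480)^2:
P(M) = 0.29520^2 = 0.087143
P(M+2) = 2 × 0.29520^1 × 0.70480^1 = 0.416114
P(M+4) = 0.70480^2 = 0.496743
The M+4 peak is largest (0.496743); scaling to 100 gives 17.54 : 83.77 : 100.00.

17.54 : 83.77 : 100.00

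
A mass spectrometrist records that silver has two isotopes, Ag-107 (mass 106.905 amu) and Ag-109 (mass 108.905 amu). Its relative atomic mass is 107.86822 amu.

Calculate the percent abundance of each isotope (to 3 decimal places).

Let x be the fractional abundance of Ag-107; then Ag-109 has abundance 1 − x.
106.905·x + 108.905·(1 − x) = 107.86822
(106.905 − 108.905)·x = 107.86822 − 108.905
x = -1.03678 / -2.000 = 0.51839 → 51.839% Ag-107, 48.161% Ag-109.

Ag-107: 51.839%, Ag-109: 48.161%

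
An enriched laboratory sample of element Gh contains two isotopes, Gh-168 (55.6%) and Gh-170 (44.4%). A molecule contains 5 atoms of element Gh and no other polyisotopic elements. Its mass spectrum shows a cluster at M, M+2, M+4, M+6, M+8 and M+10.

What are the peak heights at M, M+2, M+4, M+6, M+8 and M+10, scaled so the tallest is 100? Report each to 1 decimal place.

15.7 : 62.6 : 100.0 : 79.9 : 31.9 : 5.1

Expanding (0.556 + 0.444)^5:
P(M) = 0.556^5 = 0.053134
P(M+2) = 5 × 0.556^4 × 0.444^1 = 0.212154
P(M+4) = 10 × 0.556^3 × 0.444^2 = 0.338837
P(M+6) = 10 × 0.556^2 × 0.444^3 = 0.270582
P(M+8) = 5 × 0.556^1 × 0.444^4 = 0.108038
P(M+10) = 0.444^5 = 0.017255
The M+4 peak is largest (0.338837); scaling to 100 gives 15.7 : 62.6 : 100.0 : 79.9 : 31.9 : 5.1.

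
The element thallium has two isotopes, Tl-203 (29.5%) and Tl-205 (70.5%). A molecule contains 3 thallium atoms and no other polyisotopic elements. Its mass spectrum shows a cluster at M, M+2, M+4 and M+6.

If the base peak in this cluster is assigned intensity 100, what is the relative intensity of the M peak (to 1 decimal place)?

5.8

Binomial terms of (0.295 + 0.705)^3: M 0.0257, M+2 0.1841, M+4 0.4399, M+6 0.3504 → M+4 is the base peak.
P(M+4) = C(3,2) × 0.295^1 × 0.705^2 = 3 × 0.2950 × 0.497025 = 0.439867 (base)
P(M) = C(3,0) × 0.295^3 × 0.705^0 = 1 × 0.02567237 × 1.0000 = 0.025672
Relative intensity = 0.025672 / 0.439867 × 100 = 5.8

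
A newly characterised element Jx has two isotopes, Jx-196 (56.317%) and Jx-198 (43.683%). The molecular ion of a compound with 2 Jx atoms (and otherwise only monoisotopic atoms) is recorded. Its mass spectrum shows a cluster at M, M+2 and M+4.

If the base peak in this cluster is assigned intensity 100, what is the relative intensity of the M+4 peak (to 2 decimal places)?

38.78

Term probabilities: M 0.3172, M+2 0.4920, M+4 0.1908. Base peak = M+2.
P(M+2) = C(2,1) × 0.56317^1 × 0.43683^1 = 2 × 0.56317 × 0.43683 = 0.492019 (base)
P(M+4) = C(2,2) × 0.56317^0 × 0.43683^2 = 1 × 1.0000 × 0.19082045 = 0.190820
Relative intensity = 0.190820 / 0.492019 × 100 = 38.78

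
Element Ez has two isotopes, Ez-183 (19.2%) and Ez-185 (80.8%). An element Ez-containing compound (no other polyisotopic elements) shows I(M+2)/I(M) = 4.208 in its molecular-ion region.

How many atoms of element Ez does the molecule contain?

With n Ez atoms, P(M+2)/P(M) = C(n,1)·p^(n−1)q / p^n = n·q/p = n · 0.808/0.192.
n = 4.208 × 0.192/0.808 = 1.00 ≈ 1

1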